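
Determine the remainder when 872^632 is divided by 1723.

By square-and-multiply:
872^1 ≡ 872 (mod 1723)
872^2 ≡ 872^2 = 760384 ≡ 541 (mod 1723)
872^4 ≡ 541^2 = 292681 ≡ 1494 (mod 1723)
872^8 ≡ 1494^2 = 2232036 ≡ 751 (mod 1723)
872^16 ≡ 751^2 = 564001 ≡ 580 (mod 1723)
872^32 ≡ 580^2 = 336400 ≡ 415 (mod 1723)
872^64 ≡ 415^2 = 172225 ≡ 1648 (mod 1723)
872^128 ≡ 1648^2 = 2715904 ≡ 456 (mod 1723)
872^256 ≡ 456^2 = 207936 ≡ 1176 (mod 1723)
872^512 ≡ 1176^2 = 1382976 ≡ 1130 (mod 1723)
872^632 = 872^512 * 872^64 * 872^32 * 872^16 * 872^8 ≡ 1130 * 1648 * 415 * 580 * 751 (mod 1723).
Accumulate the product:
1130 * 1648 = 1862240 ≡ 1400
1400 * 415 = 581000 ≡ 349
349 * 580 = 202420 ≡ 829
829 * 751 = 622579 ≡ 576

576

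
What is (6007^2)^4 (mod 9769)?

(6007)^2 ≡ 7132 (mod 9769)
(7132)^4 ≡ 7077 (mod 9769)

7077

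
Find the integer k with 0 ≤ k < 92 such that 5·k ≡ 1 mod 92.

92 = 18·5 + 2
5 = 2·2 + 1
2 = 2·1 + 0
gcd(5, 92) = 1, so the inverse exists.
Bézout: 1 = −2·92 + 37·5.
So 5⁻¹ ≡ 37 (mod 92).

37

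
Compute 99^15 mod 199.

101

Using repeated squaring:
99^1 ≡ 99 (mod 199)
99^2 ≡ 99^2 = 9801 ≡ 50 (mod 199)
99^4 ≡ 50^2 = 2500 ≡ 112 (mod 199)
99^8 ≡ 112^2 = 12544 ≡ 7 (mod 199)
99^15 = 99^8 * 99^4 * 99^2 * 99^1 ≡ 7 * 112 * 50 * 99 (mod 199).
Accumulate the product:
7 * 112 = 784 ≡ 187
187 * 50 = 9350 ≡ 196
196 * 99 = 19404 ≡ 101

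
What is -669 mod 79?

-669 = -9*79 + 42, so -669 ≡ 42 (mod 79).

42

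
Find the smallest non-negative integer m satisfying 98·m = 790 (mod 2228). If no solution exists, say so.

99

gcd(98, 2228) = 2, and 2 | 790, so solutions exist.
Divide through by 2: 49·m = 395 (mod 1114).
49⁻¹ ≡ 773 (mod 1114).
m ≡ 773·395 ≡ 99 (mod 1114).
The smallest non-negative solution is m = 99.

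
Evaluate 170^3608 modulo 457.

1

3608 in binary is 111000011000, i.e. 3608 = 2048 + 1024 + 512 + 16 + 8.
170^1 ≡ 170 (mod 457)
170^2 ≡ 170^2 = 28900 ≡ 109 (mod 457)
170^4 ≡ 109^2 = 11881 ≡ 456 (mod 457)
170^8 ≡ 456^2 = 207936 ≡ 1 (mod 457)
170^16 ≡ 1^2 = 1 (mod 457)
170^32 ≡ 1^2 = 1 (mod 457)
170^64 ≡ 1^2 = 1 (mod 457)
170^128 ≡ 1^2 = 1 (mod 457)
170^256 ≡ 1^2 = 1 (mod 457)
170^512 ≡ 1^2 = 1 (mod 457)
170^1024 ≡ 1^2 = 1 (mod 457)
170^2048 ≡ 1^2 = 1 (mod 457)
170^3608 = 170^2048 · 170^1024 · 170^512 · 170^16 · 170^8 ≡ 1 · 1 · 1 · 1 · 1 (mod 457).
Accumulate the product:
1 · 1 = 1
1 · 1 = 1
1 · 1 = 1
1 · 1 = 1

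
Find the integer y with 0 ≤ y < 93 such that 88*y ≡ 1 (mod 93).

37

By the extended Euclidean algorithm:
93 = 1×88 + 5
88 = 17×5 + 3
5 = 1×3 + 2
3 = 1×2 + 1
2 = 2×1 + 0
gcd(88, 93) = 1, so the inverse exists.
Back-substitute for 1:
1 = 1×3 − 1×2
  = −1×5 + 2×3
  = 2×88 − 35×5
  = −35×93 + 37×88
So 88⁻¹ ≡ 37 (mod 93).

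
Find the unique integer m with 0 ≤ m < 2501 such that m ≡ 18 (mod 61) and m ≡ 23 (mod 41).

1909

61⁻¹ mod 41: 61×39 ≡ 1 (mod 41), so 61⁻¹ ≡ 39.
m = 18 + 61×((23 − 18)×39 mod 41) = 18 + 61×31 = 1909.
Check: 1909 mod 61 = 18, 1909 mod 41 = 23. ✓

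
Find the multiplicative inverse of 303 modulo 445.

445 = 1·303 + 142
303 = 2·142 + 19
142 = 7·19 + 9
19 = 2·9 + 1
9 = 9·1 + 0
gcd(303, 445) = 1, so the inverse exists.
Back-substitute for 1:
1 = 1·19 − 2·9
  = −2·142 + 15·19
  = 15·303 − 32·142
  = −32·445 + 47·303
So 303⁻¹ ≡ 47 (mod 445).

47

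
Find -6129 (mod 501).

384

-6129 = -13*501 + 384, so -6129 ≡ 384 (mod 501).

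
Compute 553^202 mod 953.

By square-and-multiply:
553^1 ≡ 553 (mod 953)
553^2 ≡ 553^2 = 305809 ≡ 849 (mod 953)
553^4 ≡ 849^2 = 720801 ≡ 333 (mod 953)
553^8 ≡ 333^2 = 110889 ≡ 341 (mod 953)
553^16 ≡ 341^2 = 116281 ≡ 15 (mod 953)
553^32 ≡ 15^2 = 225 (mod 953)
553^64 ≡ 225^2 = 50625 ≡ 116 (mod 953)
553^128 ≡ 116^2 = 13456 ≡ 114 (mod 953)
553^202 = 553^128 × 553^64 × 553^8 × 553^2 ≡ 114 × 116 × 341 × 849 (mod 953).
Accumulate the product:
114 × 116 = 13224 ≡ 835
835 × 341 = 284735 ≡ 741
741 × 849 = 629109 ≡ 129

129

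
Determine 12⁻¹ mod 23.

2

23 = 1×12 + 11
12 = 1×11 + 1
11 = 11×1 + 0
gcd(12, 23) = 1, so the inverse exists.
Back-substitute for 1:
1 = 1×12 − 1×11
  = −1×23 + 2×12
So 12⁻¹ ≡ 2 (mod 23).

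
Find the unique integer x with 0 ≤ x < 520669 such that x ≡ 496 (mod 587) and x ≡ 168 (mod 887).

445442

587⁻¹ mod 887: 587*68 ≡ 1 (mod 887), so 587⁻¹ ≡ 68.
x = 496 + 587*((168 − 496)*68 mod 887) = 496 + 587*758 = 445442.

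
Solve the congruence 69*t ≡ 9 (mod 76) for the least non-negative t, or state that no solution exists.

53

gcd(69, 76) = 1, so a unique solution mod 76 exists.
69⁻¹ ≡ 65 (mod 76).
t ≡ 65*9 ≡ 53 (mod 76).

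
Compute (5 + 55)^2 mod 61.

5 + 55 = 60
(60)^2 ≡ 1 (mod 61)

1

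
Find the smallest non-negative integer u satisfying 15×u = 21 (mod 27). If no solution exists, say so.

gcd(15, 27) = 3, and 3 | 21, so solutions exist.
Divide through by 3: 5×u ≡ 7 (mod 9).
5⁻¹ ≡ 2 (mod 9).
u ≡ 2×7 ≡ 5 (mod 9).
The smallest non-negative solution is u = 5.

5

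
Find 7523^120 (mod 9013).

1000

120 in binary is 1111000, i.e. 120 = 64 + 32 + 16 + 8.
7523^1 ≡ 7523 (mod 9013)
7523^2 ≡ 7523^2 = 56595529 ≡ 2902 (mod 9013)
7523^4 ≡ 2902^2 = 8421604 ≡ 3462 (mod 9013)
7523^8 ≡ 3462^2 = 11985444 ≡ 7167 (mod 9013)
7523^16 ≡ 7167^2 = 51365889 ≡ 802 (mod 9013)
7523^32 ≡ 802^2 = 643204 ≡ 3281 (mod 9013)
7523^64 ≡ 3281^2 = 10764961 ≡ 3439 (mod 9013)
7523^120 = 7523^64 · 7523^32 · 7523^16 · 7523^8 ≡ 3439 · 3281 · 802 · 7167 (mod 9013).
Accumulate the product:
3439 · 3281 = 11283359 ≡ 8096
8096 · 802 = 6492992 ≡ 3632
3632 · 7167 = 26030544 ≡ 1000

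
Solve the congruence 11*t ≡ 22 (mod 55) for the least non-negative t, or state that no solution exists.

2

gcd(11, 55) = 11, and 11 | 22, so solutions exist.
Divide through by 11: 1*t = 2 (mod 5).
1⁻¹ ≡ 1 (mod 5).
t ≡ 1*2 ≡ 2 (mod 5).
The smallest non-negative solution is t = 2.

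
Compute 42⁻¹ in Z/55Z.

55 = 1×42 + 13
42 = 3×13 + 3
13 = 4×3 + 1
3 = 3×1 + 0
gcd(42, 55) = 1, so the inverse exists.
Bézout: 1 = 13×55 − 17×42.
So 42⁻¹ ≡ −17 ≡ 38 (mod 55).

38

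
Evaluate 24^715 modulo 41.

715 in binary is 1011001011, i.e. 715 = 512 + 128 + 64 + 8 + 2 + 1.
24^1 ≡ 24 (mod 41)
24^2 ≡ 24^2 = 576 ≡ 2 (mod 41)
24^4 ≡ 2^2 = 4 (mod 41)
24^8 ≡ 4^2 = 16 (mod 41)
24^16 ≡ 16^2 = 256 ≡ 10 (mod 41)
24^32 ≡ 10^2 = 100 ≡ 18 (mod 41)
24^64 ≡ 18^2 = 324 ≡ 37 (mod 41)
24^128 ≡ 37^2 = 1369 ≡ 16 (mod 41)
24^256 ≡ 16^2 = 256 ≡ 10 (mod 41)
24^512 ≡ 10^2 = 100 ≡ 18 (mod 41)
24^715 = 24^512 · 24^128 · 24^64 · 24^8 · 24^2 · 24^1 ≡ 18 · 16 · 37 · 16 · 2 · 24 (mod 41).
Accumulate the product:
18 · 16 = 288 ≡ 1
1 · 37 = 37
37 · 16 = 592 ≡ 18
18 · 2 = 36
36 · 24 = 864 ≡ 3

3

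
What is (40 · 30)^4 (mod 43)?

41

40 · 30 = 1200 ≡ 39 (mod 43)
(39)^4 ≡ 41 (mod 43)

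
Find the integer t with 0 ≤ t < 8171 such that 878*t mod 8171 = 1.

Apply the Euclidean algorithm and back-substitute:
8171 = 9*878 + 269
878 = 3*269 + 71
269 = 3*71 + 56
71 = 1*56 + 15
56 = 3*15 + 11
15 = 1*11 + 4
11 = 2*4 + 3
4 = 1*3 + 1
3 = 3*1 + 0
gcd(878, 8171) = 1, so the inverse exists.
Bézout: 1 = −235*8171 + 2187*878.
So 878⁻¹ ≡ 2187 (mod 8171).

2187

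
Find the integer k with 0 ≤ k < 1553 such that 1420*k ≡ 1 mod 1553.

Run the extended Euclidean algorithm:
1553 = 1*1420 + 133
1420 = 10*133 + 90
133 = 1*90 + 43
90 = 2*43 + 4
43 = 10*4 + 3
4 = 1*3 + 1
3 = 3*1 + 0
gcd(1420, 1553) = 1, so the inverse exists.
Back-substitute for 1:
1 = 1*4 − 1*3
  = −1*43 + 11*4
  = 11*90 − 23*43
  = −23*133 + 34*90
  = 34*1420 − 363*133
  = −363*1553 + 397*1420
So 1420⁻¹ ≡ 397 (mod 1553).

397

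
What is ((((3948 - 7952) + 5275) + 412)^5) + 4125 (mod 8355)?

3978

3948 - 7952 = -4004 ≡ 4351 (mod 8355)
4351 + 5275 = 9626 ≡ 1271 (mod 8355)
1271 + 412 = 1683
(1683)^5 ≡ 8208 (mod 8355)
8208 + 4125 = 12333 ≡ 3978 (mod 8355)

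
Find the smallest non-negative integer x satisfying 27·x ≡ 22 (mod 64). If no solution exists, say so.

gcd(27, 64) = 1, so a unique solution mod 64 exists.
27⁻¹ ≡ 19 (mod 64).
x ≡ 19·22 ≡ 34 (mod 64).

34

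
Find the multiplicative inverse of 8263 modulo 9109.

By the extended Euclidean algorithm:
9109 = 1×8263 + 846
8263 = 9×846 + 649
846 = 1×649 + 197
649 = 3×197 + 58
197 = 3×58 + 23
58 = 2×23 + 12
23 = 1×12 + 11
12 = 1×11 + 1
11 = 11×1 + 0
gcd(8263, 9109) = 1, so the inverse exists.
Back-substitute for 1:
1 = 1×12 − 1×11
  = −1×23 + 2×12
  = 2×58 − 5×23
  = −5×197 + 17×58
  = 17×649 − 56×197
  = −56×846 + 73×649
  = 73×8263 − 713×846
  = −713×9109 + 786×8263
So 8263⁻¹ ≡ 786 (mod 9109).

786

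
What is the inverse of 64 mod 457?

50

Run the extended Euclidean algorithm:
457 = 7×64 + 9
64 = 7×9 + 1
9 = 9×1 + 0
gcd(64, 457) = 1, so the inverse exists.
Back-substitute for 1:
1 = 1×64 − 7×9
  = −7×457 + 50×64
So 64⁻¹ ≡ 50 (mod 457).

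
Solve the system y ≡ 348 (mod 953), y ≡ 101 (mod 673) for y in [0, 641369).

953⁻¹ mod 673: 953×536 ≡ 1 (mod 673), so 953⁻¹ ≡ 536.
y = 348 + 953×((101 − 348)×536 mod 673) = 348 + 953×189 = 180465.

180465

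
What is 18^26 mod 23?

4

Using repeated squaring:
26 in binary is 11010, i.e. 26 = 16 + 8 + 2.
18^1 ≡ 18 (mod 23)
18^2 ≡ 18^2 = 324 ≡ 2 (mod 23)
18^4 ≡ 2^2 = 4 (mod 23)
18^8 ≡ 4^2 = 16 (mod 23)
18^16 ≡ 16^2 = 256 ≡ 3 (mod 23)
18^26 = 18^16 × 18^8 × 18^2 ≡ 3 × 16 × 2 (mod 23).
Accumulate the product:
3 × 16 = 48 ≡ 2
2 × 2 = 4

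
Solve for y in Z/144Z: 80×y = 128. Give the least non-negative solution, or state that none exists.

7

gcd(80, 144) = 16, and 16 | 128, so solutions exist.
Divide through by 16: 5×y mod 9 = 8.
5⁻¹ ≡ 2 (mod 9).
y ≡ 2×8 ≡ 7 (mod 9).
The smallest non-negative solution is y = 7.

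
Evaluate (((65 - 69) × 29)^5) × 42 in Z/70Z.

28

65 - 69 = -4 ≡ 66 (mod 70)
66 × 29 = 1914 ≡ 24 (mod 70)
(24)^5 ≡ 54 (mod 70)
54 × 42 = 2268 ≡ 28 (mod 70)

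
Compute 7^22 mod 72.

7^1 ≡ 7 (mod 72)
7^2 ≡ 7^2 = 49 (mod 72)
7^4 ≡ 49^2 = 2401 ≡ 25 (mod 72)
7^8 ≡ 25^2 = 625 ≡ 49 (mod 72)
7^16 ≡ 49^2 = 2401 ≡ 25 (mod 72)
7^22 = 7^16 × 7^4 × 7^2 ≡ 25 × 25 × 49 (mod 72).
Accumulate the product:
25 × 25 = 625 ≡ 49
49 × 49 = 2401 ≡ 25

25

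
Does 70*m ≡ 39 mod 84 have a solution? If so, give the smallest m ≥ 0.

gcd(70, 84) = 14, and 14 does not divide 39.
So the congruence has no solution.

no solution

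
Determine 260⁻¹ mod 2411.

2309

Apply the Euclidean algorithm and back-substitute:
2411 = 9·260 + 71
260 = 3·71 + 47
71 = 1·47 + 24
47 = 1·24 + 23
24 = 1·23 + 1
23 = 23·1 + 0
gcd(260, 2411) = 1, so the inverse exists.
Bézout: 1 = 11·2411 − 102·260.
So 260⁻¹ ≡ −102 ≡ 2309 (mod 2411).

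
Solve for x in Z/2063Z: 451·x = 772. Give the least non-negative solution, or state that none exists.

235

gcd(451, 2063) = 1, so a unique solution mod 2063 exists.
451⁻¹ ≡ 1601 (mod 2063).
x ≡ 1601·772 ≡ 235 (mod 2063).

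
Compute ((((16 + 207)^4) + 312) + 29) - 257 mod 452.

165

16 + 207 = 223
(223)^4 ≡ 81 (mod 452)
81 + 312 = 393
393 + 29 = 422
422 - 257 = 165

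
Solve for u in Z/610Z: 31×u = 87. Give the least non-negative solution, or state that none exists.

357

gcd(31, 610) = 1, so a unique solution mod 610 exists.
31⁻¹ ≡ 551 (mod 610).
u ≡ 551×87 ≡ 357 (mod 610).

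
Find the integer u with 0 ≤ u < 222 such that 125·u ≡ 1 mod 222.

119

By the extended Euclidean algorithm:
222 = 1*125 + 97
125 = 1*97 + 28
97 = 3*28 + 13
28 = 2*13 + 2
13 = 6*2 + 1
2 = 2*1 + 0
gcd(125, 222) = 1, so the inverse exists.
Back-substitute for 1:
1 = 1*13 − 6*2
  = −6*28 + 13*13
  = 13*97 − 45*28
  = −45*125 + 58*97
  = 58*222 − 103*125
So 125⁻¹ ≡ −103 ≡ 119 (mod 222).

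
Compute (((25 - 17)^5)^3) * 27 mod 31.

27

25 - 17 = 8
(8)^5 ≡ 1 (mod 31)
(1)^3 ≡ 1 (mod 31)
1 * 27 = 27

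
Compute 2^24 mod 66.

16

Compute successive squares:
24 in binary is 11000, i.e. 24 = 16 + 8.
2^1 ≡ 2 (mod 66)
2^2 ≡ 2^2 = 4 (mod 66)
2^4 ≡ 4^2 = 16 (mod 66)
2^8 ≡ 16^2 = 256 ≡ 58 (mod 66)
2^16 ≡ 58^2 = 3364 ≡ 64 (mod 66)
2^24 = 2^16 · 2^8 ≡ 64 · 58 (mod 66).
64 · 58 = 3712 ≡ 16 (mod 66).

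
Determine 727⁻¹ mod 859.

859 = 1*727 + 132
727 = 5*132 + 67
132 = 1*67 + 65
67 = 1*65 + 2
65 = 32*2 + 1
2 = 2*1 + 0
gcd(727, 859) = 1, so the inverse exists.
Back-substitute for 1:
1 = 1*65 − 32*2
  = −32*67 + 33*65
  = 33*132 − 65*67
  = −65*727 + 358*132
  = 358*859 − 423*727
So 727⁻¹ ≡ −423 ≡ 436 (mod 859).

436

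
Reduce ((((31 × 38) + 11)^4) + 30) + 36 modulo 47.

36

31 × 38 = 1178 ≡ 3 (mod 47)
3 + 11 = 14
(14)^4 ≡ 17 (mod 47)
17 + 30 = 47 ≡ 0 (mod 47)
0 + 36 = 36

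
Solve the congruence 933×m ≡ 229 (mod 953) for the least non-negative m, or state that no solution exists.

gcd(933, 953) = 1, so a unique solution mod 953 exists.
933⁻¹ ≡ 810 (mod 953).
m ≡ 810×229 ≡ 608 (mod 953).

608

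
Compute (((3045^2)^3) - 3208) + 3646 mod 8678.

4193

(3045)^2 ≡ 3921 (mod 8678)
(3921)^3 ≡ 3755 (mod 8678)
3755 - 3208 = 547
547 + 3646 = 4193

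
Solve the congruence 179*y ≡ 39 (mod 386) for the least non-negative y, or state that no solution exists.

gcd(179, 386) = 1, so a unique solution mod 386 exists.
179⁻¹ ≡ 317 (mod 386).
y ≡ 317*39 ≡ 11 (mod 386).

11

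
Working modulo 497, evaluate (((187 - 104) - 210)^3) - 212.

39

187 - 104 = 83
83 - 210 = -127 ≡ 370 (mod 497)
(370)^3 ≡ 251 (mod 497)
251 - 212 = 39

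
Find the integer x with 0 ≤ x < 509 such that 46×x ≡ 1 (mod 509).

509 = 11·46 + 3
46 = 15·3 + 1
3 = 3·1 + 0
gcd(46, 509) = 1, so the inverse exists.
Back-substitute for 1:
1 = 1·46 − 15·3
  = −15·509 + 166·46
So 46⁻¹ ≡ 166 (mod 509).

166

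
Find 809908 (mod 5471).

809908 = 148·5471 + 200, so 809908 ≡ 200 (mod 5471).

200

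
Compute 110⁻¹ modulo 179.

179 = 1*110 + 69
110 = 1*69 + 41
69 = 1*41 + 28
41 = 1*28 + 13
28 = 2*13 + 2
13 = 6*2 + 1
2 = 2*1 + 0
gcd(110, 179) = 1, so the inverse exists.
Bézout: 1 = −51*179 + 83*110.
So 110⁻¹ ≡ 83 (mod 179).

83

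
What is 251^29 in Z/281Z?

94

251^1 ≡ 251 (mod 281)
251^2 ≡ 251^2 = 63001 ≡ 57 (mod 281)
251^4 ≡ 57^2 = 3249 ≡ 158 (mod 281)
251^8 ≡ 158^2 = 24964 ≡ 236 (mod 281)
251^16 ≡ 236^2 = 55696 ≡ 58 (mod 281)
251^29 = 251^16 * 251^8 * 251^4 * 251^1 ≡ 58 * 236 * 158 * 251 (mod 281).
Accumulate the product:
58 * 236 = 13688 ≡ 200
200 * 158 = 31600 ≡ 128
128 * 251 = 32128 ≡ 94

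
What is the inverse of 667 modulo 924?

151

924 = 1·667 + 257
667 = 2·257 + 153
257 = 1·153 + 104
153 = 1·104 + 49
104 = 2·49 + 6
49 = 8·6 + 1
6 = 6·1 + 0
gcd(667, 924) = 1, so the inverse exists.
Bézout: 1 = −109·924 + 151·667.
So 667⁻¹ ≡ 151 (mod 924).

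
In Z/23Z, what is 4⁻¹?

23 = 5·4 + 3
4 = 1·3 + 1
3 = 3·1 + 0
gcd(4, 23) = 1, so the inverse exists.
Bézout: 1 = −1·23 + 6·4.
So 4⁻¹ ≡ 6 (mod 23).

6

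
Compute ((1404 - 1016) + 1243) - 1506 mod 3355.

1404 - 1016 = 388
388 + 1243 = 1631
1631 - 1506 = 125

125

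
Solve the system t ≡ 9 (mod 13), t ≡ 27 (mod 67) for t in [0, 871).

295

13⁻¹ mod 67: 13×31 ≡ 1 (mod 67), so 13⁻¹ ≡ 31.
t = 9 + 13×((27 − 9)×31 mod 67) = 9 + 13×22 = 295.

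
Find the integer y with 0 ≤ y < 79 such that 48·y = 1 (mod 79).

28

By the extended Euclidean algorithm:
79 = 1·48 + 31
48 = 1·31 + 17
31 = 1·17 + 14
17 = 1·14 + 3
14 = 4·3 + 2
3 = 1·2 + 1
2 = 2·1 + 0
gcd(48, 79) = 1, so the inverse exists.
Back-substitute for 1:
1 = 1·3 − 1·2
  = −1·14 + 5·3
  = 5·17 − 6·14
  = −6·31 + 11·17
  = 11·48 − 17·31
  = −17·79 + 28·48
So 48⁻¹ ≡ 28 (mod 79).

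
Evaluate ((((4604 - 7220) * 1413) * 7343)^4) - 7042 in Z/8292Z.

4604 - 7220 = -2616 ≡ 5676 (mod 8292)
5676 * 1413 = 8020188 ≡ 1824 (mod 8292)
1824 * 7343 = 13393632 ≡ 2052 (mod 8292)
(2052)^4 ≡ 1692 (mod 8292)
1692 - 7042 = -5350 ≡ 2942 (mod 8292)

2942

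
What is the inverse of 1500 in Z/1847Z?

Run the extended Euclidean algorithm:
1847 = 1·1500 + 347
1500 = 4·347 + 112
347 = 3·112 + 11
112 = 10·11 + 2
11 = 5·2 + 1
2 = 2·1 + 0
gcd(1500, 1847) = 1, so the inverse exists.
Bézout: 1 = 683·1847 − 841·1500.
So 1500⁻¹ ≡ −841 ≡ 1006 (mod 1847).

1006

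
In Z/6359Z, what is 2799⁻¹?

1713

6359 = 2*2799 + 761
2799 = 3*761 + 516
761 = 1*516 + 245
516 = 2*245 + 26
245 = 9*26 + 11
26 = 2*11 + 4
11 = 2*4 + 3
4 = 1*3 + 1
3 = 3*1 + 0
gcd(2799, 6359) = 1, so the inverse exists.
Bézout: 1 = −754*6359 + 1713*2799.
So 2799⁻¹ ≡ 1713 (mod 6359).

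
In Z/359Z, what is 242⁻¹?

135

359 = 1·242 + 117
242 = 2·117 + 8
117 = 14·8 + 5
8 = 1·5 + 3
5 = 1·3 + 2
3 = 1·2 + 1
2 = 2·1 + 0
gcd(242, 359) = 1, so the inverse exists.
Bézout: 1 = −91·359 + 135·242.
So 242⁻¹ ≡ 135 (mod 359).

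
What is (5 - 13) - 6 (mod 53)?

39

5 - 13 = -8 ≡ 45 (mod 53)
45 - 6 = 39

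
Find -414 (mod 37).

30

-414 = -12×37 + 30, so -414 ≡ 30 (mod 37).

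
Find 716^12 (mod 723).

235

12 in binary is 1100, i.e. 12 = 8 + 4.
716^1 ≡ 716 (mod 723)
716^2 ≡ 716^2 = 512656 ≡ 49 (mod 723)
716^4 ≡ 49^2 = 2401 ≡ 232 (mod 723)
716^8 ≡ 232^2 = 53824 ≡ 322 (mod 723)
716^12 = 716^8 * 716^4 ≡ 322 * 232 (mod 723).
322 * 232 = 74704 ≡ 235 (mod 723).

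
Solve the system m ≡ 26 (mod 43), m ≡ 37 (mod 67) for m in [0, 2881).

2047

43⁻¹ mod 67: 43*53 ≡ 1 (mod 67), so 43⁻¹ ≡ 53.
m = 26 + 43*((37 − 26)*53 mod 67) = 26 + 43*47 = 2047.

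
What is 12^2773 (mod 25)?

22

By square-and-multiply:
2773 in binary is 101011010101, i.e. 2773 = 2048 + 512 + 128 + 64 + 16 + 4 + 1.
12^1 ≡ 12 (mod 25)
12^2 ≡ 12^2 = 144 ≡ 19 (mod 25)
12^4 ≡ 19^2 = 361 ≡ 11 (mod 25)
12^8 ≡ 11^2 = 121 ≡ 21 (mod 25)
12^16 ≡ 21^2 = 441 ≡ 16 (mod 25)
12^32 ≡ 16^2 = 256 ≡ 6 (mod 25)
12^64 ≡ 6^2 = 36 ≡ 11 (mod 25)
12^128 ≡ 11^2 = 121 ≡ 21 (mod 25)
12^256 ≡ 21^2 = 441 ≡ 16 (mod 25)
12^512 ≡ 16^2 = 256 ≡ 6 (mod 25)
12^1024 ≡ 6^2 = 36 ≡ 11 (mod 25)
12^2048 ≡ 11^2 = 121 ≡ 21 (mod 25)
12^2773 = 12^2048 * 12^512 * 12^128 * 12^64 * 12^16 * 12^4 * 12^1 ≡ 21 * 6 * 21 * 11 * 16 * 11 * 12 (mod 25).
Accumulate the product:
21 * 6 = 126 ≡ 1
1 * 21 = 21
21 * 11 = 231 ≡ 6
6 * 16 = 96 ≡ 21
21 * 11 = 231 ≡ 6
6 * 12 = 72 ≡ 22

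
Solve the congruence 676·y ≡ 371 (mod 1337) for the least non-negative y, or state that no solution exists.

gcd(676, 1337) = 1, so a unique solution mod 1337 exists.
676⁻¹ ≡ 1248 (mod 1337).
y ≡ 1248·371 ≡ 406 (mod 1337).

406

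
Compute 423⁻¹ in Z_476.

Apply the Euclidean algorithm and back-substitute:
476 = 1·423 + 53
423 = 7·53 + 52
53 = 1·52 + 1
52 = 52·1 + 0
gcd(423, 476) = 1, so the inverse exists.
Bézout: 1 = 8·476 − 9·423.
So 423⁻¹ ≡ −9 ≡ 467 (mod 476).

467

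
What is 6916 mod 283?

6916 = 24·283 + 124, so 6916 ≡ 124 (mod 283).

124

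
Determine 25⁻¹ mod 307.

Run the extended Euclidean algorithm:
307 = 12*25 + 7
25 = 3*7 + 4
7 = 1*4 + 3
4 = 1*3 + 1
3 = 3*1 + 0
gcd(25, 307) = 1, so the inverse exists.
Back-substitute for 1:
1 = 1*4 − 1*3
  = −1*7 + 2*4
  = 2*25 − 7*7
  = −7*307 + 86*25
So 25⁻¹ ≡ 86 (mod 307).

86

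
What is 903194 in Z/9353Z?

5306

903194 = 96·9353 + 5306, so 903194 ≡ 5306 (mod 9353).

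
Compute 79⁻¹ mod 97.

70

Run the extended Euclidean algorithm:
97 = 1*79 + 18
79 = 4*18 + 7
18 = 2*7 + 4
7 = 1*4 + 3
4 = 1*3 + 1
3 = 3*1 + 0
gcd(79, 97) = 1, so the inverse exists.
Back-substitute for 1:
1 = 1*4 − 1*3
  = −1*7 + 2*4
  = 2*18 − 5*7
  = −5*79 + 22*18
  = 22*97 − 27*79
So 79⁻¹ ≡ −27 ≡ 70 (mod 97).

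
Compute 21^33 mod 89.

55

33 in binary is 100001, i.e. 33 = 32 + 1.
21^1 ≡ 21 (mod 89)
21^2 ≡ 21^2 = 441 ≡ 85 (mod 89)
21^4 ≡ 85^2 = 7225 ≡ 16 (mod 89)
21^8 ≡ 16^2 = 256 ≡ 78 (mod 89)
21^16 ≡ 78^2 = 6084 ≡ 32 (mod 89)
21^32 ≡ 32^2 = 1024 ≡ 45 (mod 89)
21^33 = 21^32 × 21^1 ≡ 45 × 21 (mod 89).
45 × 21 = 945 ≡ 55 (mod 89).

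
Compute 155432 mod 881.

376

155432 = 176*881 + 376, so 155432 ≡ 376 (mod 881).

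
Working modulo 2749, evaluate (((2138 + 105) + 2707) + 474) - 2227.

2138 + 105 = 2243
2243 + 2707 = 4950 ≡ 2201 (mod 2749)
2201 + 474 = 2675
2675 - 2227 = 448

448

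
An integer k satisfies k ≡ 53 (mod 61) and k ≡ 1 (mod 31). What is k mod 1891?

61⁻¹ mod 31: 61*30 ≡ 1 (mod 31), so 61⁻¹ ≡ 30.
k = 53 + 61*((1 − 53)*30 mod 31) = 53 + 61*21 = 1334.

1334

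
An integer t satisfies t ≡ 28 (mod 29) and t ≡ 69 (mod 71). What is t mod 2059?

29⁻¹ mod 71: 29*49 ≡ 1 (mod 71), so 29⁻¹ ≡ 49.
t = 28 + 29*((69 − 28)*49 mod 71) = 28 + 29*21 = 637.

637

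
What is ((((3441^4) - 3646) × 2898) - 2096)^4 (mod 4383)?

(3441)^4 ≡ 3474 (mod 4383)
3474 - 3646 = -172 ≡ 4211 (mod 4383)
4211 × 2898 = 12203478 ≡ 1206 (mod 4383)
1206 - 2096 = -890 ≡ 3493 (mod 4383)
(3493)^4 ≡ 1126 (mod 4383)

1126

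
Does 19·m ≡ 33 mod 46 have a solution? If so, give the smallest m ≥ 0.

9

gcd(19, 46) = 1, so a unique solution mod 46 exists.
19⁻¹ ≡ 17 (mod 46).
m ≡ 17·33 ≡ 9 (mod 46).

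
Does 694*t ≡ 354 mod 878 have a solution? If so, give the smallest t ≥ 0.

146

gcd(694, 878) = 2, and 2 | 354, so solutions exist.
Divide through by 2: 347*t ≡ 177 mod 439.
347⁻¹ ≡ 167 (mod 439).
t ≡ 167*177 ≡ 146 (mod 439).
The smallest non-negative solution is t = 146.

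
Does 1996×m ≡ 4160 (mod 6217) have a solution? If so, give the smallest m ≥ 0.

gcd(1996, 6217) = 1, so a unique solution mod 6217 exists.
1996⁻¹ ≡ 4208 (mod 6217).
m ≡ 4208×4160 ≡ 4425 (mod 6217).

4425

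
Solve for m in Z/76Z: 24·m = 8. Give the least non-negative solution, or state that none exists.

gcd(24, 76) = 4, and 4 | 8, so solutions exist.
Divide through by 4: 6·m ≡ 2 mod 19.
6⁻¹ ≡ 16 (mod 19).
m ≡ 16·2 ≡ 13 (mod 19).
The smallest non-negative solution is m = 13.

13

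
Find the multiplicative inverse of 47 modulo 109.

58

109 = 2*47 + 15
47 = 3*15 + 2
15 = 7*2 + 1
2 = 2*1 + 0
gcd(47, 109) = 1, so the inverse exists.
Bézout: 1 = 22*109 − 51*47.
So 47⁻¹ ≡ −51 ≡ 58 (mod 109).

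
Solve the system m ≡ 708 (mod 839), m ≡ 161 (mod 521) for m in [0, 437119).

369029

839⁻¹ mod 521: 839·444 ≡ 1 (mod 521), so 839⁻¹ ≡ 444.
m = 708 + 839·((161 − 708)·444 mod 521) = 708 + 839·439 = 369029.
Check: 369029 mod 839 = 708, 369029 mod 521 = 161. ✓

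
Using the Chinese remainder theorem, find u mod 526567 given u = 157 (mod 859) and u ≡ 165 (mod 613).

859⁻¹ mod 613: 859*461 ≡ 1 (mod 613), so 859⁻¹ ≡ 461.
u = 157 + 859*((165 − 157)*461 mod 613) = 157 + 859*10 = 8747.

8747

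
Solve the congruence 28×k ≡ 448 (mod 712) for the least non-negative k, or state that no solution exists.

16

gcd(28, 712) = 4, and 4 | 448, so solutions exist.
Divide through by 4: 7×k = 112 (mod 178).
7⁻¹ ≡ 51 (mod 178).
k ≡ 51×112 ≡ 16 (mod 178).
The smallest non-negative solution is k = 16.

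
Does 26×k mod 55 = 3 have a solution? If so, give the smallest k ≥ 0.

53

gcd(26, 55) = 1, so a unique solution mod 55 exists.
26⁻¹ ≡ 36 (mod 55).
k ≡ 36×3 ≡ 53 (mod 55).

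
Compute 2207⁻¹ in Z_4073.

Run the extended Euclidean algorithm:
4073 = 1×2207 + 1866
2207 = 1×1866 + 341
1866 = 5×341 + 161
341 = 2×161 + 19
161 = 8×19 + 9
19 = 2×9 + 1
9 = 9×1 + 0
gcd(2207, 4073) = 1, so the inverse exists.
Back-substitute for 1:
1 = 1×19 − 2×9
  = −2×161 + 17×19
  = 17×341 − 36×161
  = −36×1866 + 197×341
  = 197×2207 − 233×1866
  = −233×4073 + 430×2207
So 2207⁻¹ ≡ 430 (mod 4073).

430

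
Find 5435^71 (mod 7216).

1827

71 in binary is 1000111, i.e. 71 = 64 + 4 + 2 + 1.
5435^1 ≡ 5435 (mod 7216)
5435^2 ≡ 5435^2 = 29539225 ≡ 4137 (mod 7216)
5435^4 ≡ 4137^2 = 17114769 ≡ 5633 (mod 7216)
5435^8 ≡ 5633^2 = 31730689 ≡ 1937 (mod 7216)
5435^16 ≡ 1937^2 = 3751969 ≡ 6865 (mod 7216)
5435^32 ≡ 6865^2 = 47128225 ≡ 529 (mod 7216)
5435^64 ≡ 529^2 = 279841 ≡ 5633 (mod 7216)
5435^71 = 5435^64 * 5435^4 * 5435^2 * 5435^1 ≡ 5633 * 5633 * 4137 * 5435 (mod 7216).
Accumulate the product:
5633 * 5633 = 31730689 ≡ 1937
1937 * 4137 = 8013369 ≡ 3609
3609 * 5435 = 19614915 ≡ 1827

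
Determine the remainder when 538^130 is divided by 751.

180

By square-and-multiply:
130 in binary is 10000010, i.e. 130 = 128 + 2.
538^1 ≡ 538 (mod 751)
538^2 ≡ 538^2 = 289444 ≡ 309 (mod 751)
538^4 ≡ 309^2 = 95481 ≡ 104 (mod 751)
538^8 ≡ 104^2 = 10816 ≡ 302 (mod 751)
538^16 ≡ 302^2 = 91204 ≡ 333 (mod 751)
538^32 ≡ 333^2 = 110889 ≡ 492 (mod 751)
538^64 ≡ 492^2 = 242064 ≡ 242 (mod 751)
538^128 ≡ 242^2 = 58564 ≡ 737 (mod 751)
538^130 = 538^128 * 538^2 ≡ 737 * 309 (mod 751).
737 * 309 = 227733 ≡ 180 (mod 751).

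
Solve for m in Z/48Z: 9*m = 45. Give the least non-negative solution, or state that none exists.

gcd(9, 48) = 3, and 3 | 45, so solutions exist.
Divide through by 3: 3*m ≡ 15 (mod 16).
3⁻¹ ≡ 11 (mod 16).
m ≡ 11*15 ≡ 5 (mod 16).
The smallest non-negative solution is m = 5.

5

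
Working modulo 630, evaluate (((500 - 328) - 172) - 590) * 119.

350

500 - 328 = 172
172 - 172 = 0
0 - 590 = -590 ≡ 40 (mod 630)
40 * 119 = 4760 ≡ 350 (mod 630)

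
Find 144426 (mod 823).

144426 = 175×823 + 401, so 144426 ≡ 401 (mod 823).

401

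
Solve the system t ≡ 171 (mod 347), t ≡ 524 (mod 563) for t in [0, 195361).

347⁻¹ mod 563: 347*404 ≡ 1 (mod 563), so 347⁻¹ ≡ 404.
t = 171 + 347*((524 − 171)*404 mod 563) = 171 + 347*173 = 60202.

60202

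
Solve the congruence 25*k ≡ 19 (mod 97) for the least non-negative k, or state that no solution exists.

90

gcd(25, 97) = 1, so a unique solution mod 97 exists.
25⁻¹ ≡ 66 (mod 97).
k ≡ 66*19 ≡ 90 (mod 97).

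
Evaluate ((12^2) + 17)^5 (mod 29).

(12)^2 ≡ 28 (mod 29)
28 + 17 = 45 ≡ 16 (mod 29)
(16)^5 ≡ 23 (mod 29)

23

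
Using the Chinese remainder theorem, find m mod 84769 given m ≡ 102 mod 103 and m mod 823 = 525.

9578

103⁻¹ mod 823: 103*8 ≡ 1 (mod 823), so 103⁻¹ ≡ 8.
m = 102 + 103*((525 − 102)*8 mod 823) = 102 + 103*92 = 9578.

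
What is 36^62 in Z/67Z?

19

36^1 ≡ 36 (mod 67)
36^2 ≡ 36^2 = 1296 ≡ 23 (mod 67)
36^4 ≡ 23^2 = 529 ≡ 60 (mod 67)
36^8 ≡ 60^2 = 3600 ≡ 49 (mod 67)
36^16 ≡ 49^2 = 2401 ≡ 56 (mod 67)
36^32 ≡ 56^2 = 3136 ≡ 54 (mod 67)
36^62 = 36^32 · 36^16 · 36^8 · 36^4 · 36^2 ≡ 54 · 56 · 49 · 60 · 23 (mod 67).
Accumulate the product:
54 · 56 = 3024 ≡ 9
9 · 49 = 441 ≡ 39
39 · 60 = 2340 ≡ 62
62 · 23 = 1426 ≡ 19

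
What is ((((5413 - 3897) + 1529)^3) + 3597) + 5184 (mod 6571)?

4901

5413 - 3897 = 1516
1516 + 1529 = 3045
(3045)^3 ≡ 2691 (mod 6571)
2691 + 3597 = 6288
6288 + 5184 = 11472 ≡ 4901 (mod 6571)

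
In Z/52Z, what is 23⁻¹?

52 = 2·23 + 6
23 = 3·6 + 5
6 = 1·5 + 1
5 = 5·1 + 0
gcd(23, 52) = 1, so the inverse exists.
Back-substitute for 1:
1 = 1·6 − 1·5
  = −1·23 + 4·6
  = 4·52 − 9·23
So 23⁻¹ ≡ −9 ≡ 43 (mod 52).

43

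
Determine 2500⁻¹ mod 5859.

3424

By the extended Euclidean algorithm:
5859 = 2*2500 + 859
2500 = 2*859 + 782
859 = 1*782 + 77
782 = 10*77 + 12
77 = 6*12 + 5
12 = 2*5 + 2
5 = 2*2 + 1
2 = 2*1 + 0
gcd(2500, 5859) = 1, so the inverse exists.
Back-substitute for 1:
1 = 1*5 − 2*2
  = −2*12 + 5*5
  = 5*77 − 32*12
  = −32*782 + 325*77
  = 325*859 − 357*782
  = −357*2500 + 1039*859
  = 1039*5859 − 2435*2500
So 2500⁻¹ ≡ −2435 ≡ 3424 (mod 5859).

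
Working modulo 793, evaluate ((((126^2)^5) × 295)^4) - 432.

(126)^2 ≡ 16 (mod 793)
(16)^5 ≡ 230 (mod 793)
230 × 295 = 67850 ≡ 445 (mod 793)
(445)^4 ≡ 666 (mod 793)
666 - 432 = 234

234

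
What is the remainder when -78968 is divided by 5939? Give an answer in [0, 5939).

4178

-78968 = -14*5939 + 4178, so -78968 ≡ 4178 (mod 5939).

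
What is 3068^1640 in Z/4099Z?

1175

Using repeated squaring:
1640 in binary is 11001101000, i.e. 1640 = 1024 + 512 + 64 + 32 + 8.
3068^1 ≡ 3068 (mod 4099)
3068^2 ≡ 3068^2 = 9412624 ≡ 1320 (mod 4099)
3068^4 ≡ 1320^2 = 1742400 ≡ 325 (mod 4099)
3068^8 ≡ 325^2 = 105625 ≡ 3150 (mod 4099)
3068^16 ≡ 3150^2 = 9922500 ≡ 2920 (mod 4099)
3068^32 ≡ 2920^2 = 8526400 ≡ 480 (mod 4099)
3068^64 ≡ 480^2 = 230400 ≡ 856 (mod 4099)
3068^128 ≡ 856^2 = 732736 ≡ 3114 (mod 4099)
3068^256 ≡ 3114^2 = 9696996 ≡ 2861 (mod 4099)
3068^512 ≡ 2861^2 = 8185321 ≡ 3717 (mod 4099)
3068^1024 ≡ 3717^2 = 13816089 ≡ 2459 (mod 4099)
3068^1640 = 3068^1024 * 3068^512 * 3068^64 * 3068^32 * 3068^8 ≡ 2459 * 3717 * 856 * 480 * 3150 (mod 4099).
Accumulate the product:
2459 * 3717 = 9140103 ≡ 3432
3432 * 856 = 2937792 ≡ 2908
2908 * 480 = 1395840 ≡ 2180
2180 * 3150 = 6867000 ≡ 1175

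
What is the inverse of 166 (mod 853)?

853 = 5*166 + 23
166 = 7*23 + 5
23 = 4*5 + 3
5 = 1*3 + 2
3 = 1*2 + 1
2 = 2*1 + 0
gcd(166, 853) = 1, so the inverse exists.
Back-substitute for 1:
1 = 1*3 − 1*2
  = −1*5 + 2*3
  = 2*23 − 9*5
  = −9*166 + 65*23
  = 65*853 − 334*166
So 166⁻¹ ≡ −334 ≡ 519 (mod 853).

519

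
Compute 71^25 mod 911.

Compute successive squares:
25 in binary is 11001, i.e. 25 = 16 + 8 + 1.
71^1 ≡ 71 (mod 911)
71^2 ≡ 71^2 = 5041 ≡ 486 (mod 911)
71^4 ≡ 486^2 = 236196 ≡ 247 (mod 911)
71^8 ≡ 247^2 = 61009 ≡ 883 (mod 911)
71^16 ≡ 883^2 = 779689 ≡ 784 (mod 911)
71^25 = 71^16 × 71^8 × 71^1 ≡ 784 × 883 × 71 (mod 911).
Accumulate the product:
784 × 883 = 692272 ≡ 823
823 × 71 = 58433 ≡ 129

129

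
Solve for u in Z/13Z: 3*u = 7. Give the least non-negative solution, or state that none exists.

gcd(3, 13) = 1, so a unique solution mod 13 exists.
3⁻¹ ≡ 9 (mod 13).
u ≡ 9*7 ≡ 11 (mod 13).

11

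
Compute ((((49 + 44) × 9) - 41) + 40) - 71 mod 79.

54

49 + 44 = 93 ≡ 14 (mod 79)
14 × 9 = 126 ≡ 47 (mod 79)
47 - 41 = 6
6 + 40 = 46
46 - 71 = -25 ≡ 54 (mod 79)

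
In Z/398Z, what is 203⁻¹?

249

Apply the Euclidean algorithm and back-substitute:
398 = 1·203 + 195
203 = 1·195 + 8
195 = 24·8 + 3
8 = 2·3 + 2
3 = 1·2 + 1
2 = 2·1 + 0
gcd(203, 398) = 1, so the inverse exists.
Bézout: 1 = 76·398 − 149·203.
So 203⁻¹ ≡ −149 ≡ 249 (mod 398).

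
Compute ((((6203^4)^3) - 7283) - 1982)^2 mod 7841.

5565

(6203)^4 ≡ 6947 (mod 7841)
(6947)^3 ≡ 1982 (mod 7841)
1982 - 7283 = -5301 ≡ 2540 (mod 7841)
2540 - 1982 = 558
(558)^2 ≡ 5565 (mod 7841)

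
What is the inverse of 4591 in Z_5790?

3361

By the extended Euclidean algorithm:
5790 = 1*4591 + 1199
4591 = 3*1199 + 994
1199 = 1*994 + 205
994 = 4*205 + 174
205 = 1*174 + 31
174 = 5*31 + 19
31 = 1*19 + 12
19 = 1*12 + 7
12 = 1*7 + 5
7 = 1*5 + 2
5 = 2*2 + 1
2 = 2*1 + 0
gcd(4591, 5790) = 1, so the inverse exists.
Bézout: 1 = 1926*5790 − 2429*4591.
So 4591⁻¹ ≡ −2429 ≡ 3361 (mod 5790).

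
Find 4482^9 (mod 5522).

394

9 in binary is 1001, i.e. 9 = 8 + 1.
4482^1 ≡ 4482 (mod 5522)
4482^2 ≡ 4482^2 = 20088324 ≡ 4810 (mod 5522)
4482^4 ≡ 4810^2 = 23136100 ≡ 4442 (mod 5522)
4482^8 ≡ 4442^2 = 19731364 ≡ 1258 (mod 5522)
4482^9 = 4482^8 × 4482^1 ≡ 1258 × 4482 (mod 5522).
1258 × 4482 = 5638356 ≡ 394 (mod 5522).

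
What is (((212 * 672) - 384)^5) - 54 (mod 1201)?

303

212 * 672 = 142464 ≡ 746 (mod 1201)
746 - 384 = 362
(362)^5 ≡ 357 (mod 1201)
357 - 54 = 303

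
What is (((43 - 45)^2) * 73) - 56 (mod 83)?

70

43 - 45 = -2 ≡ 81 (mod 83)
(81)^2 ≡ 4 (mod 83)
4 * 73 = 292 ≡ 43 (mod 83)
43 - 56 = -13 ≡ 70 (mod 83)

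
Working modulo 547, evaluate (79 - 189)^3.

79 - 189 = -110 ≡ 437 (mod 547)
(437)^3 ≡ 398 (mod 547)

398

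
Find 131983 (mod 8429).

131983 = 15×8429 + 5548, so 131983 ≡ 5548 (mod 8429).

5548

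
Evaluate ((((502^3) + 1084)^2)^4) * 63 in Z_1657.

1470

(502)^3 ≡ 686 (mod 1657)
686 + 1084 = 1770 ≡ 113 (mod 1657)
(113)^2 ≡ 1170 (mod 1657)
(1170)^4 ≡ 1128 (mod 1657)
1128 * 63 = 71064 ≡ 1470 (mod 1657)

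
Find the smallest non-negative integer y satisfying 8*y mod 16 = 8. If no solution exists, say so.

gcd(8, 16) = 8, and 8 | 8, so solutions exist.
Divide through by 8: 1*y = 1 (mod 2).
1⁻¹ ≡ 1 (mod 2).
y ≡ 1*1 ≡ 1 (mod 2).
The smallest non-negative solution is y = 1.

1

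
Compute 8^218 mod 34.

30

Using repeated squaring:
218 in binary is 11011010, i.e. 218 = 128 + 64 + 16 + 8 + 2.
8^1 ≡ 8 (mod 34)
8^2 ≡ 8^2 = 64 ≡ 30 (mod 34)
8^4 ≡ 30^2 = 900 ≡ 16 (mod 34)
8^8 ≡ 16^2 = 256 ≡ 18 (mod 34)
8^16 ≡ 18^2 = 324 ≡ 18 (mod 34)
8^32 ≡ 18^2 = 324 ≡ 18 (mod 34)
8^64 ≡ 18^2 = 324 ≡ 18 (mod 34)
8^128 ≡ 18^2 = 324 ≡ 18 (mod 34)
8^218 = 8^128 × 8^64 × 8^16 × 8^8 × 8^2 ≡ 18 × 18 × 18 × 18 × 30 (mod 34).
Accumulate the product:
18 × 18 = 324 ≡ 18
18 × 18 = 324 ≡ 18
18 × 18 = 324 ≡ 18
18 × 30 = 540 ≡ 30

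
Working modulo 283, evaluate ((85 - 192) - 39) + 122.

259

85 - 192 = -107 ≡ 176 (mod 283)
176 - 39 = 137
137 + 122 = 259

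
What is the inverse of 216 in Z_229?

229 = 1×216 + 13
216 = 16×13 + 8
13 = 1×8 + 5
8 = 1×5 + 3
5 = 1×3 + 2
3 = 1×2 + 1
2 = 2×1 + 0
gcd(216, 229) = 1, so the inverse exists.
Back-substitute for 1:
1 = 1×3 − 1×2
  = −1×5 + 2×3
  = 2×8 − 3×5
  = −3×13 + 5×8
  = 5×216 − 83×13
  = −83×229 + 88×216
So 216⁻¹ ≡ 88 (mod 229).

88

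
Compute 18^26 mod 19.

Using repeated squaring:
26 in binary is 11010, i.e. 26 = 16 + 8 + 2.
18^1 ≡ 18 (mod 19)
18^2 ≡ 18^2 = 324 ≡ 1 (mod 19)
18^4 ≡ 1^2 = 1 (mod 19)
18^8 ≡ 1^2 = 1 (mod 19)
18^16 ≡ 1^2 = 1 (mod 19)
18^26 = 18^16 × 18^8 × 18^2 ≡ 1 × 1 × 1 (mod 19).
Accumulate the product:
1 × 1 = 1
1 × 1 = 1

1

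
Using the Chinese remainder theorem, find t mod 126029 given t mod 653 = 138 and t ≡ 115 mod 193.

107230

653⁻¹ mod 193: 653*60 ≡ 1 (mod 193), so 653⁻¹ ≡ 60.
t = 138 + 653*((115 − 138)*60 mod 193) = 138 + 653*164 = 107230.
Check: 107230 mod 653 = 138, 107230 mod 193 = 115. ✓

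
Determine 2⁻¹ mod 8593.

4297

Run the extended Euclidean algorithm:
8593 = 4296·2 + 1
2 = 2·1 + 0
gcd(2, 8593) = 1, so the inverse exists.
Bézout: 1 = 1·8593 − 4296·2.
So 2⁻¹ ≡ −4296 ≡ 4297 (mod 8593).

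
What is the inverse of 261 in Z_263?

131

263 = 1×261 + 2
261 = 130×2 + 1
2 = 2×1 + 0
gcd(261, 263) = 1, so the inverse exists.
Back-substitute for 1:
1 = 1×261 − 130×2
  = −130×263 + 131×261
So 261⁻¹ ≡ 131 (mod 263).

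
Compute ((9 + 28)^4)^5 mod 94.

9 + 28 = 37
(37)^4 ≡ 83 (mod 94)
(83)^5 ≡ 65 (mod 94)

65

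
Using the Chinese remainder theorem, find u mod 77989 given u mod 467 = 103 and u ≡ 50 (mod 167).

467⁻¹ mod 167: 467·54 ≡ 1 (mod 167), so 467⁻¹ ≡ 54.
u = 103 + 467·((50 − 103)·54 mod 167) = 103 + 467·144 = 67351.

67351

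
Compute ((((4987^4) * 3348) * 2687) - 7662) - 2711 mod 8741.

5874

(4987)^4 ≡ 5788 (mod 8741)
5788 * 3348 = 19378224 ≡ 8168 (mod 8741)
8168 * 2687 = 21947416 ≡ 7506 (mod 8741)
7506 - 7662 = -156 ≡ 8585 (mod 8741)
8585 - 2711 = 5874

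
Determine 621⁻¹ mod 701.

Run the extended Euclidean algorithm:
701 = 1×621 + 80
621 = 7×80 + 61
80 = 1×61 + 19
61 = 3×19 + 4
19 = 4×4 + 3
4 = 1×3 + 1
3 = 3×1 + 0
gcd(621, 701) = 1, so the inverse exists.
Back-substitute for 1:
1 = 1×4 − 1×3
  = −1×19 + 5×4
  = 5×61 − 16×19
  = −16×80 + 21×61
  = 21×621 − 163×80
  = −163×701 + 184×621
So 621⁻¹ ≡ 184 (mod 701).

184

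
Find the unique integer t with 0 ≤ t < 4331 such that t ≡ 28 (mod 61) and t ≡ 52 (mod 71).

1614

61⁻¹ mod 71: 61×7 ≡ 1 (mod 71), so 61⁻¹ ≡ 7.
t = 28 + 61×((52 − 28)×7 mod 71) = 28 + 61×26 = 1614.
Check: 1614 mod 61 = 28, 1614 mod 71 = 52. ✓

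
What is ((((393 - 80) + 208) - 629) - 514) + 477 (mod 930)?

785

393 - 80 = 313
313 + 208 = 521
521 - 629 = -108 ≡ 822 (mod 930)
822 - 514 = 308
308 + 477 = 785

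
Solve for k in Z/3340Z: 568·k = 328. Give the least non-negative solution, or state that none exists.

471

gcd(568, 3340) = 4, and 4 | 328, so solutions exist.
Divide through by 4: 142·k mod 835 = 82.
142⁻¹ ≡ 688 (mod 835).
k ≡ 688·82 ≡ 471 (mod 835).
The smallest non-negative solution is k = 471.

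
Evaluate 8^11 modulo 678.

32

11 in binary is 1011, i.e. 11 = 8 + 2 + 1.
8^1 ≡ 8 (mod 678)
8^2 ≡ 8^2 = 64 (mod 678)
8^4 ≡ 64^2 = 4096 ≡ 28 (mod 678)
8^8 ≡ 28^2 = 784 ≡ 106 (mod 678)
8^11 = 8^8 · 8^2 · 8^1 ≡ 106 · 64 · 8 (mod 678).
Accumulate the product:
106 · 64 = 6784 ≡ 4
4 · 8 = 32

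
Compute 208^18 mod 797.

208^1 ≡ 208 (mod 797)
208^2 ≡ 208^2 = 43264 ≡ 226 (mod 797)
208^4 ≡ 226^2 = 51076 ≡ 68 (mod 797)
208^8 ≡ 68^2 = 4624 ≡ 639 (mod 797)
208^16 ≡ 639^2 = 408321 ≡ 257 (mod 797)
208^18 = 208^16 * 208^2 ≡ 257 * 226 (mod 797).
257 * 226 = 58082 ≡ 698 (mod 797).

698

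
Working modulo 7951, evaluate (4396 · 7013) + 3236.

4396 · 7013 = 30829148 ≡ 3121 (mod 7951)
3121 + 3236 = 6357

6357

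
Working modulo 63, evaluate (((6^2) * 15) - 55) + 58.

39

(6)^2 ≡ 36 (mod 63)
36 * 15 = 540 ≡ 36 (mod 63)
36 - 55 = -19 ≡ 44 (mod 63)
44 + 58 = 102 ≡ 39 (mod 63)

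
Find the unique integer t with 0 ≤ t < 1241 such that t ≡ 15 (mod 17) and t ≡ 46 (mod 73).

338

17⁻¹ mod 73: 17·43 ≡ 1 (mod 73), so 17⁻¹ ≡ 43.
t = 15 + 17·((46 − 15)·43 mod 73) = 15 + 17·19 = 338.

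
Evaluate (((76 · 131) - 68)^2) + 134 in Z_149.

76 · 131 = 9956 ≡ 122 (mod 149)
122 - 68 = 54
(54)^2 ≡ 85 (mod 149)
85 + 134 = 219 ≡ 70 (mod 149)

70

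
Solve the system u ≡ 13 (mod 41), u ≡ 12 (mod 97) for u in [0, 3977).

1079

41⁻¹ mod 97: 41×71 ≡ 1 (mod 97), so 41⁻¹ ≡ 71.
u = 13 + 41×((12 − 13)×71 mod 97) = 13 + 41×26 = 1079.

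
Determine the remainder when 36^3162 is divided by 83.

12

Using repeated squaring:
36^1 ≡ 36 (mod 83)
36^2 ≡ 36^2 = 1296 ≡ 51 (mod 83)
36^4 ≡ 51^2 = 2601 ≡ 28 (mod 83)
36^8 ≡ 28^2 = 784 ≡ 37 (mod 83)
36^16 ≡ 37^2 = 1369 ≡ 41 (mod 83)
36^32 ≡ 41^2 = 1681 ≡ 21 (mod 83)
36^64 ≡ 21^2 = 441 ≡ 26 (mod 83)
36^128 ≡ 26^2 = 676 ≡ 12 (mod 83)
36^256 ≡ 12^2 = 144 ≡ 61 (mod 83)
36^512 ≡ 61^2 = 3721 ≡ 69 (mod 83)
36^1024 ≡ 69^2 = 4761 ≡ 30 (mod 83)
36^2048 ≡ 30^2 = 900 ≡ 70 (mod 83)
36^3162 = 36^2048 × 36^1024 × 36^64 × 36^16 × 36^8 × 36^2 ≡ 70 × 30 × 26 × 41 × 37 × 51 (mod 83).
Accumulate the product:
70 × 30 = 2100 ≡ 25
25 × 26 = 650 ≡ 69
69 × 41 = 2829 ≡ 7
7 × 37 = 259 ≡ 10
10 × 51 = 510 ≡ 12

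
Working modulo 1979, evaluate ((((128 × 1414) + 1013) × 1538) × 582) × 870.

1880

128 × 1414 = 180992 ≡ 903 (mod 1979)
903 + 1013 = 1916
1916 × 1538 = 2946808 ≡ 77 (mod 1979)
77 × 582 = 44814 ≡ 1276 (mod 1979)
1276 × 870 = 1110120 ≡ 1880 (mod 1979)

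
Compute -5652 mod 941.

935

-5652 = -7*941 + 935, so -5652 ≡ 935 (mod 941).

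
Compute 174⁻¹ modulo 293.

293 = 1*174 + 119
174 = 1*119 + 55
119 = 2*55 + 9
55 = 6*9 + 1
9 = 9*1 + 0
gcd(174, 293) = 1, so the inverse exists.
Back-substitute for 1:
1 = 1*55 − 6*9
  = −6*119 + 13*55
  = 13*174 − 19*119
  = −19*293 + 32*174
So 174⁻¹ ≡ 32 (mod 293).

32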